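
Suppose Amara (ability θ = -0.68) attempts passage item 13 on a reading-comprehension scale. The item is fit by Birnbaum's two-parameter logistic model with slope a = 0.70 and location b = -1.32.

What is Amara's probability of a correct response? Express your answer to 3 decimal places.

0.610

P(θ) = 1 / (1 + exp(−a(θ − b)))
Exponent: 0.70 × (-0.68 − (-1.32)) = 0.4480
1/(1 + e^{-0.4480}) = 0.6102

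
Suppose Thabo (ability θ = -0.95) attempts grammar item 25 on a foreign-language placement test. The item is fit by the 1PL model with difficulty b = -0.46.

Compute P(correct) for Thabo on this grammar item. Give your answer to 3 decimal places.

0.380

P(θ) = 1 / (1 + exp(−(θ − b)))
Exponent: (-0.95 − (-0.46)) = -0.4900
1/(1 + e^{0.4900}) = 0.3799
P = 0.3799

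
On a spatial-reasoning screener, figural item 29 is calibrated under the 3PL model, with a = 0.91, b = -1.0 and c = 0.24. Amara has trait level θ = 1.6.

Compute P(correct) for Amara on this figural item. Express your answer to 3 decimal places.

P(θ) = c + (1 − c) · 1 / (1 + exp(−a(θ − b)))
Exponent: 0.91 × (1.6 − (-1.0)) = 2.3660
1/(1 + e^{-2.3660}) = 0.9142
P = 0.24 + 0.76 × 0.9142 = 0.9348

0.935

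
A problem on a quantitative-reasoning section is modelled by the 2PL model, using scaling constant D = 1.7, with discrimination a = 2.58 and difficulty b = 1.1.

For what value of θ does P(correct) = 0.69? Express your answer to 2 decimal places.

1.28

P(θ) = 1 / (1 + exp(−D·a(θ − b)))
logit = ln(0.6900/0.3100) = 0.8001
θ = b + logit/(1.7·a) = 1.1 + 0.8001/4.3860 = 1.2824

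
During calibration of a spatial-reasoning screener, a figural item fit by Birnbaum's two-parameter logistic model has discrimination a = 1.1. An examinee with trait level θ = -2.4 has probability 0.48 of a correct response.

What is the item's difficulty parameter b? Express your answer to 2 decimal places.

-2.33

P(θ) = 1 / (1 + exp(−a(θ − b)))
logit(0.48) = ln(0.48/0.52) = -0.0800
b = θ − logit/(a) = -2.4 − (-0.0800)/1.1000 = -2.3272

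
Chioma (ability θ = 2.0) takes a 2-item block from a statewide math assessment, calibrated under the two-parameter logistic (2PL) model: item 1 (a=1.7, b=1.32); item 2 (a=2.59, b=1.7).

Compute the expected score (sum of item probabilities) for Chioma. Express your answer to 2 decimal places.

P(θ) = 1 / (1 + exp(−a(θ − b)))
P_1 = 1/(1+e^{-1.1560}) = 0.7606
P_2 = 1/(1+e^{-0.7770}) = 0.6850
E[score] = 0.7606 + 0.6850 = 1.4456

1.45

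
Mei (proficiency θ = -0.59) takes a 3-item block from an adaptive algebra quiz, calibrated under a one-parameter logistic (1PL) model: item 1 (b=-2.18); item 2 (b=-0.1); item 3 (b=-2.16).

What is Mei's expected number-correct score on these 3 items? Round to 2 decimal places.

P(θ) = 1 / (1 + exp(−(θ − b)))
P_1 = 1/(1+e^{-1.5900}) = 0.8306
P_2 = 1/(1+e^{0.4900}) = 0.3799
P_3 = 1/(1+e^{-1.5700}) = 0.8278
E[score] = 0.8306 + 0.3799 + 0.8278 = 2.0383

2.04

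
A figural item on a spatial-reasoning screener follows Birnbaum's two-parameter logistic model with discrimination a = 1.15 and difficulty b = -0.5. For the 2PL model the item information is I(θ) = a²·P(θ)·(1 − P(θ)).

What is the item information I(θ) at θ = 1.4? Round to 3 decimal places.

P = 1/(1+e^{-2.1850}) = 0.8989
P(1−P) = 0.8989 × 0.1011 = 0.0909
I = a² × P(1−P) = 1.15² × 0.0909 = 0.12019

0.120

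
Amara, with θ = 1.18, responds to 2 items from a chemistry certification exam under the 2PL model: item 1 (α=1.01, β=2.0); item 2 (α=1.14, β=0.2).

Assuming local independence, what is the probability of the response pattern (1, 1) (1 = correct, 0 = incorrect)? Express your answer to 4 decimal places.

P(θ) = 1 / (1 + exp(−α(θ − β)))
P_1 = 1/(1+e^{0.8282}) = 0.3040
P_2 = 1/(1+e^{-1.1172}) = 0.7535
L = P_1 × P_2 = 0.3040 × 0.7535 = 0.22907

0.2291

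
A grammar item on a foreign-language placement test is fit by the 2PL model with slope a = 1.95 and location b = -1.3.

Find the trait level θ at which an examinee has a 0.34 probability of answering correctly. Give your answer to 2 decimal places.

-1.64

P(θ) = 1 / (1 + exp(−a(θ − b)))
logit = ln(0.3400/0.6600) = -0.6633
θ = b + logit/(a) = -1.3 + (-0.6633)/1.9500 = -1.6402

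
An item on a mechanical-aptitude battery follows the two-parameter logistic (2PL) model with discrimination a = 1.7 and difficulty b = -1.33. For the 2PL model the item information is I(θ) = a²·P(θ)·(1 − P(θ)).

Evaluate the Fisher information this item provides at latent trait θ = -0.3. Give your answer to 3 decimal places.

P = 1/(1+e^{-1.7510}) = 0.8521
P(1−P) = 0.8521 × 0.1479 = 0.1260
I = a² × P(1−P) = 1.7² × 0.1260 = 0.36426

0.364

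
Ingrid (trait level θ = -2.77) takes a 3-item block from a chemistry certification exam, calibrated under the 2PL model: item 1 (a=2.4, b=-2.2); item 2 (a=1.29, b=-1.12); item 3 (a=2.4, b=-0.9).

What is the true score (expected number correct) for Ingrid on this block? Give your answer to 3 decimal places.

0.320

P(θ) = 1 / (1 + exp(−a(θ − b)))
P_1 = 1/(1+e^{1.3680}) = 0.2029
P_2 = 1/(1+e^{2.1285}) = 0.1064
P_3 = 1/(1+e^{4.4880}) = 0.0111
E[score] = 0.2029 + 0.1064 + 0.0111 = 0.3204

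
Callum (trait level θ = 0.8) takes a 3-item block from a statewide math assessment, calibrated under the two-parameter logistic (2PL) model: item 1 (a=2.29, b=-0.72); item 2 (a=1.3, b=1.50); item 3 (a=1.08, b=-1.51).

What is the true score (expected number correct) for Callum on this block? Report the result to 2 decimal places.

P(θ) = 1 / (1 + exp(−a(θ − b)))
P_1 = 1/(1+e^{-3.4808}) = 0.9701
P_2 = 1/(1+e^{0.9100}) = 0.2870
P_3 = 1/(1+e^{-2.4948}) = 0.9238
E[score] = 0.9701 + 0.2870 + 0.9238 = 2.1809

2.18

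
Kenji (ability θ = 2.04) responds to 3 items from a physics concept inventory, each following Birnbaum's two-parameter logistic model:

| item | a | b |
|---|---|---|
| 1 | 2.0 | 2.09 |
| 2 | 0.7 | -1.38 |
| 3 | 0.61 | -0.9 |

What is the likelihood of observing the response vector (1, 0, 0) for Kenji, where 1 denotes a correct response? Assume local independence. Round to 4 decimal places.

P(θ) = 1 / (1 + exp(−a(θ − b)))
P_1 = 1/(1+e^{0.1000}) = 0.4750
P_2 = 1/(1+e^{-2.3940}) = 0.9164
P_3 = 1/(1+e^{-1.7934}) = 0.8573
L = P_1 × (1−P_2) × (1−P_3) = 0.4750 × 0.0836 × 0.1427 = 0.00567

0.0057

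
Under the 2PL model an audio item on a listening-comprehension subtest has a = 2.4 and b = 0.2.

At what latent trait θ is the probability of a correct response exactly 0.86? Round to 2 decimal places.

P(θ) = 1 / (1 + exp(−a(θ − b)))
logit = ln(0.8600/0.1400) = 1.8153
θ = b + logit/(a) = 0.2 + 1.8153/2.4000 = 0.9564

0.96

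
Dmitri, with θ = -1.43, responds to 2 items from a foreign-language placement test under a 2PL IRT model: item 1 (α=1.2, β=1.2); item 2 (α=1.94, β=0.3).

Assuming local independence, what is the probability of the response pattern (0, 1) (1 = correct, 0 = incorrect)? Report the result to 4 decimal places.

P(θ) = 1 / (1 + exp(−α(θ − β)))
P_1 = 1/(1+e^{3.1560}) = 0.0409
P_2 = 1/(1+e^{3.3562}) = 0.0337
L = (1−P_1) × P_2 = 0.9591 × 0.0337 = 0.03232

0.0323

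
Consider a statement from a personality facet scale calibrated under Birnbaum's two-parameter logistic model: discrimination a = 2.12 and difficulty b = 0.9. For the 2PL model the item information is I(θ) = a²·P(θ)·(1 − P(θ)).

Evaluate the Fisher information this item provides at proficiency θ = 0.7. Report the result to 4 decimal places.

P = 1/(1+e^{0.4240}) = 0.3956
P(1−P) = 0.3956 × 0.6044 = 0.2391
I = a² × P(1−P) = 2.12² × 0.2391 = 1.07458

1.0746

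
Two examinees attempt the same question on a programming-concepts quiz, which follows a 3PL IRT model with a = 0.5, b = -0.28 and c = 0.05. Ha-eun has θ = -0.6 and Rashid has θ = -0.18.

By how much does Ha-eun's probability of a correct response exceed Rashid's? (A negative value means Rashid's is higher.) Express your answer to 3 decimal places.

P(θ) = c + (1 − c) · 1 / (1 + exp(−a(θ − b)))
P(Ha-eun) = 0.4871  [exponent -0.1600]
P(Rashid) = 0.5369  [exponent 0.0500]
Difference = 0.4871 − 0.5369 = -0.0498

-0.050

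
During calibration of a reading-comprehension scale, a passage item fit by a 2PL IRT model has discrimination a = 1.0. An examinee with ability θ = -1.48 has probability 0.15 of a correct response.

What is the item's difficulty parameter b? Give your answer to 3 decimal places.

P(θ) = 1 / (1 + exp(−a(θ − b)))
logit(0.15) = ln(0.15/0.85) = -1.7346
b = θ − logit/(a) = -1.48 − (-1.7346)/1.0000 = 0.2546

0.255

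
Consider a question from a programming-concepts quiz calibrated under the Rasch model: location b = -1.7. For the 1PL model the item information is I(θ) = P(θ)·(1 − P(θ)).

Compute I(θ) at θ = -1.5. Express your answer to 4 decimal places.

0.2475

P = 1/(1+e^{-0.2000}) = 0.5498
P(1−P) = 0.5498 × 0.4502 = 0.2475
I = P(1−P) = 0.24752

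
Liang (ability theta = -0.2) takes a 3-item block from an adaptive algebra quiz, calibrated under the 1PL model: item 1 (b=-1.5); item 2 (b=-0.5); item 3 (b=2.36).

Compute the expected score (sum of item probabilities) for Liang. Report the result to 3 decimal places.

1.432

P(theta) = 1 / (1 + exp(−(theta − b)))
P_1 = 1/(1+e^{-1.3000}) = 0.7858
P_2 = 1/(1+e^{-0.3000}) = 0.5744
P_3 = 1/(1+e^{2.5600}) = 0.0718
E[score] = 0.7858 + 0.5744 + 0.0718 = 1.4320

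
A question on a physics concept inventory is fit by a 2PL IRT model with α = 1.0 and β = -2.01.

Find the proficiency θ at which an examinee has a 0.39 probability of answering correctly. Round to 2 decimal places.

-2.46

P(θ) = 1 / (1 + exp(−α(θ − β)))
logit = ln(0.3900/0.6100) = -0.4473
θ = β + logit/(α) = -2.01 + (-0.4473)/1.0000 = -2.4573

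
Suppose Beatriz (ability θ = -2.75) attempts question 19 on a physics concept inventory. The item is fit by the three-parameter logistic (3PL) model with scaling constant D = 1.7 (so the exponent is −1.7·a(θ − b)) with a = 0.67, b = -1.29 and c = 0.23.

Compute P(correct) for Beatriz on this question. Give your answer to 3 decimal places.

P(θ) = c + (1 − c) · 1 / (1 + exp(−D·a(θ − b)))
Exponent: 1.7 × 0.67 × (-2.75 − (-1.29)) = -1.6629
1/(1 + e^{1.6629}) = 0.1594
P = 0.23 + 0.77 × 0.1594 = 0.3527

0.353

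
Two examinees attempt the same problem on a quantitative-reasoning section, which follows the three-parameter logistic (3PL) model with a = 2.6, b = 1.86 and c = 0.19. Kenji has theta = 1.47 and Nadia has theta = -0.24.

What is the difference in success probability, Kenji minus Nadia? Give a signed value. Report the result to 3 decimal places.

0.212

P(theta) = c + (1 − c) · 1 / (1 + exp(−a(theta − b)))
P(Kenji) = 0.4056  [exponent -1.0140]
P(Nadia) = 0.1934  [exponent -5.4600]
Difference = 0.4056 − 0.1934 = 0.2122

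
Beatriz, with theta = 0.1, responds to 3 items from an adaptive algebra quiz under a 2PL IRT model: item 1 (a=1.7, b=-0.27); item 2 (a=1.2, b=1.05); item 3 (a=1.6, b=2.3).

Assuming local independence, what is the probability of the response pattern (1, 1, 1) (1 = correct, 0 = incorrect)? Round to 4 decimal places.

P(theta) = 1 / (1 + exp(−a(theta − b)))
P_1 = 1/(1+e^{-0.6290}) = 0.6523
P_2 = 1/(1+e^{1.1400}) = 0.2423
P_3 = 1/(1+e^{3.5200}) = 0.0287
L = P_1 × P_2 × P_3 = 0.6523 × 0.2423 × 0.0287 = 0.00454

0.0045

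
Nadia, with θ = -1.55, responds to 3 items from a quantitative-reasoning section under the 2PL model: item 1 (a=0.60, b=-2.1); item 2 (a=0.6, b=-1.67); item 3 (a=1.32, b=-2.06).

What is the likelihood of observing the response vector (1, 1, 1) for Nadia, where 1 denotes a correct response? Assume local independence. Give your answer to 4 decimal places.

0.1996

P(θ) = 1 / (1 + exp(−a(θ − b)))
P_1 = 1/(1+e^{-0.3300}) = 0.5818
P_2 = 1/(1+e^{-0.0720}) = 0.5180
P_3 = 1/(1+e^{-0.6732}) = 0.6622
L = P_1 × P_2 × P_3 = 0.5818 × 0.5180 × 0.6622 = 0.19956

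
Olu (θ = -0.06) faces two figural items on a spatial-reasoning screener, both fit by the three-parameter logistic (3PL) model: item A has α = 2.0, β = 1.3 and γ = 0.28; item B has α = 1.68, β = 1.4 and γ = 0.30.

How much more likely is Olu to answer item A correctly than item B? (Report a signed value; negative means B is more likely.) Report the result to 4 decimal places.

P(θ) = γ + (1 − γ) · 1 / (1 + exp(−α(θ − β)))
P_A = 0.3245
P_B = 0.3555
P_A − P_B = -0.0310

-0.0310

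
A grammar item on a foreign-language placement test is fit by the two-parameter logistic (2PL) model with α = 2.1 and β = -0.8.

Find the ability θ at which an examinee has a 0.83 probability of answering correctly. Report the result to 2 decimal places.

-0.04

P(θ) = 1 / (1 + exp(−α(θ − β)))
logit = ln(0.8300/0.1700) = 1.5856
θ = β + logit/(α) = -0.8 + 1.5856/2.1000 = -0.0449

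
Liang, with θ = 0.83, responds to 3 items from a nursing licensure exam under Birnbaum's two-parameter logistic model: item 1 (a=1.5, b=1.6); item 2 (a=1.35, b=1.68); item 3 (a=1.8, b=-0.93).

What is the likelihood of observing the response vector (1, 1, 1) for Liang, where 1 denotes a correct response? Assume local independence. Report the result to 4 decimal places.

P(θ) = 1 / (1 + exp(−a(θ − b)))
P_1 = 1/(1+e^{1.1550}) = 0.2396
P_2 = 1/(1+e^{1.1475}) = 0.2409
P_3 = 1/(1+e^{-3.1680}) = 0.9596
L = P_1 × P_2 × P_3 = 0.2396 × 0.2409 × 0.9596 = 0.05539

0.0554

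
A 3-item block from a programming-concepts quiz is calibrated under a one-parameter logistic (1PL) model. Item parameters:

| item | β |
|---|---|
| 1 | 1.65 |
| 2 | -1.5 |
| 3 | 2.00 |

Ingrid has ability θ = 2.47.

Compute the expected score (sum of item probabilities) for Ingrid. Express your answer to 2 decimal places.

2.29

P(θ) = 1 / (1 + exp(−(θ − β)))
P_1 = 1/(1+e^{-0.8200}) = 0.6942
P_2 = 1/(1+e^{-3.9700}) = 0.9815
P_3 = 1/(1+e^{-0.4700}) = 0.6154
E[score] = 0.6942 + 0.9815 + 0.6154 = 2.2911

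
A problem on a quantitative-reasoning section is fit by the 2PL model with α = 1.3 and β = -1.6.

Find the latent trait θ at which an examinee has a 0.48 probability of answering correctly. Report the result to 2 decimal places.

-1.66

P(θ) = 1 / (1 + exp(−α(θ − β)))
logit = ln(0.4800/0.5200) = -0.0800
θ = β + logit/(α) = -1.6 + (-0.0800)/1.3000 = -1.6616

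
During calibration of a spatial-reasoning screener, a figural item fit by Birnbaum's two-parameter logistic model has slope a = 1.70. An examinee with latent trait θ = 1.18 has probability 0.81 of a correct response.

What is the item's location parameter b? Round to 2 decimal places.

0.33

P(θ) = 1 / (1 + exp(−a(θ − b)))
logit(0.81) = ln(0.81/0.19) = 1.4500
b = θ − logit/(a) = 1.18 − 1.4500/1.7000 = 0.3271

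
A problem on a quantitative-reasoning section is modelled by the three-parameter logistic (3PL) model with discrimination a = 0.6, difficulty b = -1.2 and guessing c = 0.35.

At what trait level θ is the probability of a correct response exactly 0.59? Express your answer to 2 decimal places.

-2.09

P(θ) = c + (1 − c) · 1 / (1 + exp(−a(θ − b)))
Remove guessing floor: (0.59 − 0.35)/(1 − 0.35) = 0.3692
logit = ln(0.3692/0.6308) = -0.5355
θ = b + logit/(a) = -1.2 + (-0.5355)/0.6000 = -2.0925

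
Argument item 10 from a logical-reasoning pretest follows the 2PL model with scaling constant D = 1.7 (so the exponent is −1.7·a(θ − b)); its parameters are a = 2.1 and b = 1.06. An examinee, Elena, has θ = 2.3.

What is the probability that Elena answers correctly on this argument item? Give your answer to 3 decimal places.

P(θ) = 1 / (1 + exp(−D·a(θ − b)))
Exponent: 1.7 × 2.1 × (2.3 − 1.06) = 4.4268
1/(1 + e^{-4.4268}) = 0.9882
P = 0.9882

0.988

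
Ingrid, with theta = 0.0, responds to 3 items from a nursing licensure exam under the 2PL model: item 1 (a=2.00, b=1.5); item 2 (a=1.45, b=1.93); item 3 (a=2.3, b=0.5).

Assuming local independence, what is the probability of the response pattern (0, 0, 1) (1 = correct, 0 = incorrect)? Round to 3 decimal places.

P(theta) = 1 / (1 + exp(−a(theta − b)))
P_1 = 1/(1+e^{3.0000}) = 0.0474
P_2 = 1/(1+e^{2.7985}) = 0.0574
P_3 = 1/(1+e^{1.1500}) = 0.2405
L = (1−P_1) × (1−P_2) × P_3 = 0.9526 × 0.9426 × 0.2405 = 0.21593

0.216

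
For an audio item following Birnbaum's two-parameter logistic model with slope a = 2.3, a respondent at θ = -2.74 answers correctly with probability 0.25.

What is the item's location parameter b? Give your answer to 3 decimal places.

P(θ) = 1 / (1 + exp(−a(θ − b)))
logit(0.25) = ln(0.25/0.75) = -1.0986
b = θ − logit/(a) = -2.74 − (-1.0986)/2.3000 = -2.2623

-2.262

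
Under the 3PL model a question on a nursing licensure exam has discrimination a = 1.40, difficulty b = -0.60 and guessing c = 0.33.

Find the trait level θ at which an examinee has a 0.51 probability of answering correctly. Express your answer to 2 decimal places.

P(θ) = c + (1 − c) · 1 / (1 + exp(−a(θ − b)))
Remove guessing floor: (0.51 − 0.33)/(1 − 0.33) = 0.2687
logit = ln(0.2687/0.7313) = -1.0014
θ = b + logit/(a) = -0.60 + (-1.0014)/1.4000 = -1.3153

-1.32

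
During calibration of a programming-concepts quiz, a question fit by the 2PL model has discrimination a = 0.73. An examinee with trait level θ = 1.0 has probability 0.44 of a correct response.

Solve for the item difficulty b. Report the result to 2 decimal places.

1.33

P(θ) = 1 / (1 + exp(−a(θ − b)))
logit(0.44) = ln(0.44/0.56) = -0.2412
b = θ − logit/(a) = 1.0 − (-0.2412)/0.7300 = 1.3304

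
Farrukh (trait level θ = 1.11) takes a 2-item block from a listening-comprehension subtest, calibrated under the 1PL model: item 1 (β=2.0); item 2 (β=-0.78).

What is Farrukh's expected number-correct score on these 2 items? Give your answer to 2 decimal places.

P(θ) = 1 / (1 + exp(−(θ − β)))
P_1 = 1/(1+e^{0.8900}) = 0.2911
P_2 = 1/(1+e^{-1.8900}) = 0.8688
E[score] = 0.2911 + 0.8688 = 1.1599

1.16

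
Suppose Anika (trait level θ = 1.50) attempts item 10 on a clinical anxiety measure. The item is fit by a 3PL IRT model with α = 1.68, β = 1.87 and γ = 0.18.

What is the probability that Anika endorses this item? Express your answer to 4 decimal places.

0.4665

P(θ) = γ + (1 − γ) · 1 / (1 + exp(−α(θ − β)))
Exponent: 1.68 × (1.50 − 1.87) = -0.6216
1/(1 + e^{0.6216}) = 0.3494
P = 0.18 + 0.82 × 0.3494 = 0.4665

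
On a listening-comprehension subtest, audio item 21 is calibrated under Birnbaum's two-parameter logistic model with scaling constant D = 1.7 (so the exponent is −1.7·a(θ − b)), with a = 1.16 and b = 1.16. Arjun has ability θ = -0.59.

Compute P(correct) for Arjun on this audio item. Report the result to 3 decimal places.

0.031

P(θ) = 1 / (1 + exp(−D·a(θ − b)))
Exponent: 1.7 × 1.16 × (-0.59 − 1.16) = -3.4510
1/(1 + e^{3.4510}) = 0.0307
P = 0.0307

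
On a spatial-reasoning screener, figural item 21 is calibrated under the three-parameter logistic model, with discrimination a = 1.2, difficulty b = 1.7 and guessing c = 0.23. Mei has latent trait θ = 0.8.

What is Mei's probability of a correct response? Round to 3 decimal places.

P(θ) = c + (1 − c) · 1 / (1 + exp(−a(θ − b)))
Exponent: 1.2 × (0.8 − 1.7) = -1.0800
1/(1 + e^{1.0800}) = 0.2535
P = 0.23 + 0.77 × 0.2535 = 0.4252

0.425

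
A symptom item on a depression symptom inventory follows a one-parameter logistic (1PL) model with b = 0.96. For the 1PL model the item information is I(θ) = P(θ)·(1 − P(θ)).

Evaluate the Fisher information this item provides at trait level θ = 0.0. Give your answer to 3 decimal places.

0.200

P = 1/(1+e^{0.9600}) = 0.2769
P(1−P) = 0.2769 × 0.7231 = 0.2002
I = P(1−P) = 0.20022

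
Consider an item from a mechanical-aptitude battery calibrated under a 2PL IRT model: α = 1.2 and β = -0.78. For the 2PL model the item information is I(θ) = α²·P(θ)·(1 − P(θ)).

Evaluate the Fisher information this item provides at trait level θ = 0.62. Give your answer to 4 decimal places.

0.1907

P = 1/(1+e^{-1.6800}) = 0.8429
P(1−P) = 0.8429 × 0.1571 = 0.1324
I = α² × P(1−P) = 1.2² × 0.1324 = 0.19068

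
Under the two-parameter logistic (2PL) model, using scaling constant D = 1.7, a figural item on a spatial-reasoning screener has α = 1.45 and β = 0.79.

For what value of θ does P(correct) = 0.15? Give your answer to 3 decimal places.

0.086

P(θ) = 1 / (1 + exp(−D·α(θ − β)))
logit = ln(0.1500/0.8500) = -1.7346
θ = β + logit/(1.7·α) = 0.79 + (-1.7346)/2.4650 = 0.0863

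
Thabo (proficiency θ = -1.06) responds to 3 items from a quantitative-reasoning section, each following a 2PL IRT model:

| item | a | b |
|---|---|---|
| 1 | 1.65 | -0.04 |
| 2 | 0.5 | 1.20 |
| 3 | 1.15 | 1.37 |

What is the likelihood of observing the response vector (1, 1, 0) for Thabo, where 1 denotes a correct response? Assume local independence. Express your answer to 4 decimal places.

0.0361

P(θ) = 1 / (1 + exp(−a(θ − b)))
P_1 = 1/(1+e^{1.6830}) = 0.1567
P_2 = 1/(1+e^{1.1300}) = 0.2442
P_3 = 1/(1+e^{2.7945}) = 0.0576
L = P_1 × P_2 × (1−P_3) = 0.1567 × 0.2442 × 0.9424 = 0.03606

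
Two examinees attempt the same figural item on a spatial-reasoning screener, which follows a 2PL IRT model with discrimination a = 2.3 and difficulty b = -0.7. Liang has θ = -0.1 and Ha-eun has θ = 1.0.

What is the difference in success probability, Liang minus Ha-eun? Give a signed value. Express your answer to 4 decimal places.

-0.1814

P(θ) = 1 / (1 + exp(−a(θ − b)))
P(Liang) = 0.7990  [exponent 1.3800]
P(Ha-eun) = 0.9804  [exponent 3.9100]
Difference = 0.7990 − 0.9804 = -0.1814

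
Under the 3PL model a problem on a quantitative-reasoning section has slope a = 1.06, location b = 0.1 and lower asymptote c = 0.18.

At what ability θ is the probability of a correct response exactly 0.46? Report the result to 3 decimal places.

P(θ) = c + (1 − c) · 1 / (1 + exp(−a(θ − b)))
Remove guessing floor: (0.46 − 0.18)/(1 − 0.18) = 0.3415
logit = ln(0.3415/0.6585) = -0.6568
θ = b + logit/(a) = 0.1 + (-0.6568)/1.0600 = -0.5196

-0.520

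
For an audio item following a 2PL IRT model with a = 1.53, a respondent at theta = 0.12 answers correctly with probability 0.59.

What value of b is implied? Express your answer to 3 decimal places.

-0.118

P(theta) = 1 / (1 + exp(−a(theta − b)))
logit(0.59) = ln(0.59/0.41) = 0.3640
b = theta − logit/(a) = 0.12 − 0.3640/1.5300 = -0.1179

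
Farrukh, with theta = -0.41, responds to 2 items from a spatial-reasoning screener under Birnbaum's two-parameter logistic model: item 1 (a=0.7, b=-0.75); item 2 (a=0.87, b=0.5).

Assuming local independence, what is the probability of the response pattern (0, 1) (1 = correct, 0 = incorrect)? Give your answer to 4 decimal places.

0.1374

P(theta) = 1 / (1 + exp(−a(theta − b)))
P_1 = 1/(1+e^{-0.2380}) = 0.5592
P_2 = 1/(1+e^{0.7917}) = 0.3118
L = (1−P_1) × P_2 = 0.4408 × 0.3118 = 0.13744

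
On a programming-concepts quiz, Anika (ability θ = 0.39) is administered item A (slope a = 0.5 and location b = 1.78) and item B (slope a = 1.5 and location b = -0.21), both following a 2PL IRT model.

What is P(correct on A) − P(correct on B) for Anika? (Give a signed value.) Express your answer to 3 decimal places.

P(θ) = 1 / (1 + exp(−a(θ − b)))
P_A = 0.3329
P_B = 0.7109
P_A − P_B = -0.3780

-0.378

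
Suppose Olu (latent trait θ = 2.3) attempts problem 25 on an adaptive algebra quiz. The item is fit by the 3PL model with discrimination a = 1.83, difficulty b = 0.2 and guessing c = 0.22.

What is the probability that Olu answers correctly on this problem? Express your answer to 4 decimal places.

P(θ) = c + (1 − c) · 1 / (1 + exp(−a(θ − b)))
Exponent: 1.83 × (2.3 − 0.2) = 3.8430
1/(1 + e^{-3.8430}) = 0.9790
P = 0.22 + 0.78 × 0.9790 = 0.9836

0.9836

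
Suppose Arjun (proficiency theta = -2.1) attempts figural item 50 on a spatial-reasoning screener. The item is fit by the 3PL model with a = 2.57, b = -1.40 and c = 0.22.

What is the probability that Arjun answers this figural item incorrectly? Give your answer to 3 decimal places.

0.669

P(theta) = c + (1 − c) · 1 / (1 + exp(−a(theta − b)))
Exponent: 2.57 × (-2.1 − (-1.40)) = -1.7990
1/(1 + e^{1.7990}) = 0.1420
P = 0.22 + 0.78 × 0.1420 = 0.3307
P(incorrect) = 1 − 0.3307 = 0.6693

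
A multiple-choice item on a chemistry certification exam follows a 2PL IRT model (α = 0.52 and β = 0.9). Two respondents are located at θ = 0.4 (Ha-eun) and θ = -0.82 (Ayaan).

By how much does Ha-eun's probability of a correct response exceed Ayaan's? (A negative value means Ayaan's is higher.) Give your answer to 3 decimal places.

P(θ) = 1 / (1 + exp(−α(θ − β)))
P(Ha-eun) = 0.4354  [exponent -0.2600]
P(Ayaan) = 0.2902  [exponent -0.8944]
Difference = 0.4354 − 0.2902 = 0.1452

0.145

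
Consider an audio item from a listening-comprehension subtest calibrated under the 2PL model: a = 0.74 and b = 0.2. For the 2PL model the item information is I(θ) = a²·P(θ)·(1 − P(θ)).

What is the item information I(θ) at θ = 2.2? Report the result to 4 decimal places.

P = 1/(1+e^{-1.4800}) = 0.8146
P(1−P) = 0.8146 × 0.1854 = 0.1510
I = a² × P(1−P) = 0.74² × 0.1510 = 0.08271

0.0827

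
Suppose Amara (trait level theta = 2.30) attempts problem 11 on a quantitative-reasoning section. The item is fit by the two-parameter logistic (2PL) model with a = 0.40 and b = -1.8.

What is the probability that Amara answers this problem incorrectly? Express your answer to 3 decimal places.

P(theta) = 1 / (1 + exp(−a(theta − b)))
Exponent: 0.40 × (2.30 − (-1.8)) = 1.6400
1/(1 + e^{-1.6400}) = 0.8375
P(incorrect) = 1 − 0.8375 = 0.1625

0.162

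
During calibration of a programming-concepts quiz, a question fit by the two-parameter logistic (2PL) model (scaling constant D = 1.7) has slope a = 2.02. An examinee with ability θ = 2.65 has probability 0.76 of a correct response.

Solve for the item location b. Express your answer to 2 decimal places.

2.31

P(θ) = 1 / (1 + exp(−D·a(θ − b)))
logit(0.76) = ln(0.76/0.24) = 1.1527
b = θ − logit/(1.7·a) = 2.65 − 1.1527/3.4340 = 2.3143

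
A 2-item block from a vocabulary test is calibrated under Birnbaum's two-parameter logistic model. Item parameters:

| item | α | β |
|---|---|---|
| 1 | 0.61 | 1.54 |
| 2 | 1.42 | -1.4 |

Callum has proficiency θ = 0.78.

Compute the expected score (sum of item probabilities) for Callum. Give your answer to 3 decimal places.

P(θ) = 1 / (1 + exp(−α(θ − β)))
P_1 = 1/(1+e^{0.4636}) = 0.3861
P_2 = 1/(1+e^{-3.0956}) = 0.9567
E[score] = 0.3861 + 0.9567 = 1.3428

1.343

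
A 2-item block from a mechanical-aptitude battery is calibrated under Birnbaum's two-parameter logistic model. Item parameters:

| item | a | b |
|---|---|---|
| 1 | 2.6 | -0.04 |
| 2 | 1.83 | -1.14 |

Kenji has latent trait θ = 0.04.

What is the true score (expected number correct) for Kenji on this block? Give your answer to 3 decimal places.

P(θ) = 1 / (1 + exp(−a(θ − b)))
P_1 = 1/(1+e^{-0.2080}) = 0.5518
P_2 = 1/(1+e^{-2.1594}) = 0.8965
E[score] = 0.5518 + 0.8965 = 1.4484

1.448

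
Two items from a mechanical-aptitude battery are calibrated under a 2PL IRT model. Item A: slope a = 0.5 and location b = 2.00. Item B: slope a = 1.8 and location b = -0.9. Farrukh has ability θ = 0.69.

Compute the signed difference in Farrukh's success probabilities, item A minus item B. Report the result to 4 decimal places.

-0.6041

P(θ) = 1 / (1 + exp(−a(θ − b)))
P_A = 0.3419
P_B = 0.9459
P_A − P_B = -0.6041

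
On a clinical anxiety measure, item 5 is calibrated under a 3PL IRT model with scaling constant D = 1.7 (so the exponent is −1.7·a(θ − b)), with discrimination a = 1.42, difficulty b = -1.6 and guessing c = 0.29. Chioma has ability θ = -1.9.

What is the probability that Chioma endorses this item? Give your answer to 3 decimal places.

0.522

P(θ) = c + (1 − c) · 1 / (1 + exp(−D·a(θ − b)))
Exponent: 1.7 × 1.42 × (-1.9 − (-1.6)) = -0.7242
1/(1 + e^{0.7242}) = 0.3265
P = 0.29 + 0.71 × 0.3265 = 0.5218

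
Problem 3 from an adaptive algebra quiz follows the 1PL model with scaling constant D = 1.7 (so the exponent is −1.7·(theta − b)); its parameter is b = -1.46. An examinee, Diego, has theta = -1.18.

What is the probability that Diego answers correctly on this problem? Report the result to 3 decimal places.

0.617

P(theta) = 1 / (1 + exp(−D·(theta − b)))
Exponent: 1.7 × (-1.18 − (-1.46)) = 0.4760
1/(1 + e^{-0.4760}) = 0.6168
P = 0.6168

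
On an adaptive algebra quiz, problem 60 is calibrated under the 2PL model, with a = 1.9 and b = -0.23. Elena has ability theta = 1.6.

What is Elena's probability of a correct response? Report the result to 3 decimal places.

0.970

P(theta) = 1 / (1 + exp(−a(theta − b)))
Exponent: 1.9 × (1.6 − (-0.23)) = 3.4770
1/(1 + e^{-3.4770}) = 0.9700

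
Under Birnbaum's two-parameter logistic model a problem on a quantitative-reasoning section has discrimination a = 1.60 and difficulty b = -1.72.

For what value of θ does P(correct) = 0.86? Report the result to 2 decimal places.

-0.59

P(θ) = 1 / (1 + exp(−a(θ − b)))
logit = ln(0.8600/0.1400) = 1.8153
θ = b + logit/(a) = -1.72 + 1.8153/1.6000 = -0.5854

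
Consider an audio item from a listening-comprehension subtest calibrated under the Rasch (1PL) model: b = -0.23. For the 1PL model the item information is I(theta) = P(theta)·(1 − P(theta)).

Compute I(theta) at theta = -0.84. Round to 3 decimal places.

P = 1/(1+e^{0.6100}) = 0.3521
P(1−P) = 0.3521 × 0.6479 = 0.2281
I = P(1−P) = 0.22811

0.228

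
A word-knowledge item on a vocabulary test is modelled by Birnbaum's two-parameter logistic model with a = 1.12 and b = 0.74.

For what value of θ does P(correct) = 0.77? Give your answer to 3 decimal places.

P(θ) = 1 / (1 + exp(−a(θ − b)))
logit = ln(0.7700/0.2300) = 1.2083
θ = b + logit/(a) = 0.74 + 1.2083/1.1200 = 1.8188

1.819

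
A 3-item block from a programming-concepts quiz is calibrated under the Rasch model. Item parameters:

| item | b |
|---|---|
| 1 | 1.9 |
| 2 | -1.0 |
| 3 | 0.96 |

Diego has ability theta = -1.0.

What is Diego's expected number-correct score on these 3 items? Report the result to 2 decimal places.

0.68

P(theta) = 1 / (1 + exp(−(theta − b)))
P_1 = 1/(1+e^{2.9000}) = 0.0522
P_2 = 1/(1+e^{0.0000}) = 0.5000
P_3 = 1/(1+e^{1.9600}) = 0.1235
E[score] = 0.0522 + 0.5000 + 0.1235 = 0.6756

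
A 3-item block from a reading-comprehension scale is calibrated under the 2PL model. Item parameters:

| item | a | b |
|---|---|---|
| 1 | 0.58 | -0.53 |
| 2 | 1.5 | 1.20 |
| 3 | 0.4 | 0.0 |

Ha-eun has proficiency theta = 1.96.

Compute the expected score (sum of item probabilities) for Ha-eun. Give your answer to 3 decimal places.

P(theta) = 1 / (1 + exp(−a(theta − b)))
P_1 = 1/(1+e^{-1.4442}) = 0.8091
P_2 = 1/(1+e^{-1.1400}) = 0.7577
P_3 = 1/(1+e^{-0.7840}) = 0.6865
E[score] = 0.8091 + 0.7577 + 0.6865 = 2.2533

2.253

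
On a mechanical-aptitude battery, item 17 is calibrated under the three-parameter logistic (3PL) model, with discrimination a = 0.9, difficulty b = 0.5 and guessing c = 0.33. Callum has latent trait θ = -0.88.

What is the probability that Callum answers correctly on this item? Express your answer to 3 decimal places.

P(θ) = c + (1 − c) · 1 / (1 + exp(−a(θ − b)))
Exponent: 0.9 × (-0.88 − 0.5) = -1.2420
1/(1 + e^{1.2420}) = 0.2241
P = 0.33 + 0.67 × 0.2241 = 0.4801

0.480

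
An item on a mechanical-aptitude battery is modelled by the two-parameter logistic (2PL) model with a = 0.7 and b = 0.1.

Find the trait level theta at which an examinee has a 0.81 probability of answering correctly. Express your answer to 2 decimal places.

2.17

P(theta) = 1 / (1 + exp(−a(theta − b)))
logit = ln(0.8100/0.1900) = 1.4500
theta = b + logit/(a) = 0.1 + 1.4500/0.7000 = 2.1714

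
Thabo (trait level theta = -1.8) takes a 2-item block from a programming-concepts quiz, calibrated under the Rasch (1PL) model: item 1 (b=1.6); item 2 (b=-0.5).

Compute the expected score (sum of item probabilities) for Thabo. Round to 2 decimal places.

P(theta) = 1 / (1 + exp(−(theta − b)))
P_1 = 1/(1+e^{3.4000}) = 0.0323
P_2 = 1/(1+e^{1.3000}) = 0.2142
E[score] = 0.0323 + 0.2142 = 0.2465

0.25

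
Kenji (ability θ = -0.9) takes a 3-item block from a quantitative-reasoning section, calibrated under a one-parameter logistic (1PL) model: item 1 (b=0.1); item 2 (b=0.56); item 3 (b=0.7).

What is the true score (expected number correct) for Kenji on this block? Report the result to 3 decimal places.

0.625

P(θ) = 1 / (1 + exp(−(θ − b)))
P_1 = 1/(1+e^{1.0000}) = 0.2689
P_2 = 1/(1+e^{1.4600}) = 0.1885
P_3 = 1/(1+e^{1.6000}) = 0.1680
E[score] = 0.2689 + 0.1885 + 0.1680 = 0.6254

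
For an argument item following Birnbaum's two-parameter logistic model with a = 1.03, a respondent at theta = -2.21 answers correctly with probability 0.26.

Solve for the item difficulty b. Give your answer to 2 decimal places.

P(theta) = 1 / (1 + exp(−a(theta − b)))
logit(0.26) = ln(0.26/0.74) = -1.0460
b = theta − logit/(a) = -2.21 − (-1.0460)/1.0300 = -1.1945

-1.19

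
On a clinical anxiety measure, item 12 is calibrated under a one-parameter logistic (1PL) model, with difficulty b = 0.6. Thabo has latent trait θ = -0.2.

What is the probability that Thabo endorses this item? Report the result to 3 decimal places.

P(θ) = 1 / (1 + exp(−(θ − b)))
Exponent: (-0.2 − 0.6) = -0.8000
1/(1 + e^{0.8000}) = 0.3100
P = 0.3100

0.310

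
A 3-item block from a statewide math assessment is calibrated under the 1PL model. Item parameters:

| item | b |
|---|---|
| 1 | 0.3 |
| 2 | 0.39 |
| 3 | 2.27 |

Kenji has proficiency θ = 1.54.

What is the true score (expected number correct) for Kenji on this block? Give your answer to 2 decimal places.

1.86

P(θ) = 1 / (1 + exp(−(θ − b)))
P_1 = 1/(1+e^{-1.2400}) = 0.7756
P_2 = 1/(1+e^{-1.1500}) = 0.7595
P_3 = 1/(1+e^{0.7300}) = 0.3252
E[score] = 0.7756 + 0.7595 + 0.3252 = 1.8603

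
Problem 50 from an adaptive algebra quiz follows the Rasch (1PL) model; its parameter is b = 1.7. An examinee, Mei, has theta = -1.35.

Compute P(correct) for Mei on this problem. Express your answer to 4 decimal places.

0.0452

P(theta) = 1 / (1 + exp(−(theta − b)))
Exponent: (-1.35 − 1.7) = -3.0500
1/(1 + e^{3.0500}) = 0.0452
P = 0.0452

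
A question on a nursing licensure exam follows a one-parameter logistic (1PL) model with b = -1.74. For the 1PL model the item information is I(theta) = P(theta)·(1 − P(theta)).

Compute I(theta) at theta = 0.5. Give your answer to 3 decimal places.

P = 1/(1+e^{-2.2400}) = 0.9038
P(1−P) = 0.9038 × 0.0962 = 0.0870
I = P(1−P) = 0.08696

0.087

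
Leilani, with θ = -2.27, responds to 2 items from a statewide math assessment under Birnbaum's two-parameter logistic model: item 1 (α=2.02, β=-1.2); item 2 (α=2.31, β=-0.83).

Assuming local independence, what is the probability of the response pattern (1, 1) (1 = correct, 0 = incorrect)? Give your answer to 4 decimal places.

P(θ) = 1 / (1 + exp(−α(θ − β)))
P_1 = 1/(1+e^{2.1614}) = 0.1033
P_2 = 1/(1+e^{3.3264}) = 0.0347
L = P_1 × P_2 = 0.1033 × 0.0347 = 0.00358

0.0036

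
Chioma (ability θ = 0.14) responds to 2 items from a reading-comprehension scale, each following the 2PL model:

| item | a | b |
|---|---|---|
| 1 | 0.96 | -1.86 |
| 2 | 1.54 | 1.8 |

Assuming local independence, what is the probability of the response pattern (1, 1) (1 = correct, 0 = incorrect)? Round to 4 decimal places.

P(θ) = 1 / (1 + exp(−a(θ − b)))
P_1 = 1/(1+e^{-1.9200}) = 0.8721
P_2 = 1/(1+e^{2.5564}) = 0.0720
L = P_1 × P_2 = 0.8721 × 0.0720 = 0.06279

0.0628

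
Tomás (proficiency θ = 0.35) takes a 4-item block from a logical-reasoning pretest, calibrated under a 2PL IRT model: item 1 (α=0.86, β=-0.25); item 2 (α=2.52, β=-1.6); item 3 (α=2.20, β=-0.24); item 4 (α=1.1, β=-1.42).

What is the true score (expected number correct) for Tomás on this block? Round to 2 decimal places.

3.28

P(θ) = 1 / (1 + exp(−α(θ − β)))
P_1 = 1/(1+e^{-0.5160}) = 0.6262
P_2 = 1/(1+e^{-4.9140}) = 0.9927
P_3 = 1/(1+e^{-1.2980}) = 0.7855
P_4 = 1/(1+e^{-1.9470}) = 0.8751
E[score] = 0.6262 + 0.9927 + 0.7855 + 0.8751 = 3.2795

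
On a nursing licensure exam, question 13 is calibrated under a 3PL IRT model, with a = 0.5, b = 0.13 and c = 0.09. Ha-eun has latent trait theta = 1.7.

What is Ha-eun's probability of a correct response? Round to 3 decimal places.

0.715

P(theta) = c + (1 − c) · 1 / (1 + exp(−a(theta − b)))
Exponent: 0.5 × (1.7 − 0.13) = 0.7850
1/(1 + e^{-0.7850}) = 0.6868
P = 0.09 + 0.91 × 0.6868 = 0.7149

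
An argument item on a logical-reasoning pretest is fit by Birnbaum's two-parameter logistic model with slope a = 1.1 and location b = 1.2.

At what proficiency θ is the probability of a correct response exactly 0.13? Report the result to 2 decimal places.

P(θ) = 1 / (1 + exp(−a(θ − b)))
logit = ln(0.1300/0.8700) = -1.9010
θ = b + logit/(a) = 1.2 + (-1.9010)/1.1000 = -0.5281

-0.53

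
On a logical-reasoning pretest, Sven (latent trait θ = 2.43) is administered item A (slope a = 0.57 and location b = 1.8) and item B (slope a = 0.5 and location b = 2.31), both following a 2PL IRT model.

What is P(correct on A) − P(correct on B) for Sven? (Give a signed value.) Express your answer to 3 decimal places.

P(θ) = 1 / (1 + exp(−a(θ − b)))
P_A = 0.5888
P_B = 0.5150
P_A − P_B = 0.0738

0.074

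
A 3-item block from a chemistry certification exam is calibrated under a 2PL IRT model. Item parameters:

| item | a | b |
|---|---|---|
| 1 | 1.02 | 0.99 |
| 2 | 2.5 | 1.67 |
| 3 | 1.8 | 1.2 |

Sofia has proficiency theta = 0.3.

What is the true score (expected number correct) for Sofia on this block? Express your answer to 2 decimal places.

0.53

P(theta) = 1 / (1 + exp(−a(theta − b)))
P_1 = 1/(1+e^{0.7038}) = 0.3310
P_2 = 1/(1+e^{3.4250}) = 0.0315
P_3 = 1/(1+e^{1.6200}) = 0.1652
E[score] = 0.3310 + 0.0315 + 0.1652 = 0.5277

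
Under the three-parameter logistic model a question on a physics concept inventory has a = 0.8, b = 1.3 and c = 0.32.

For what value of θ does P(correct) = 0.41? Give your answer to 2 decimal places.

-1.05

P(θ) = c + (1 − c) · 1 / (1 + exp(−a(θ − b)))
Remove guessing floor: (0.41 − 0.32)/(1 − 0.32) = 0.1324
logit = ln(0.1324/0.8676) = -1.8803
θ = b + logit/(a) = 1.3 + (-1.8803)/0.8000 = -1.0504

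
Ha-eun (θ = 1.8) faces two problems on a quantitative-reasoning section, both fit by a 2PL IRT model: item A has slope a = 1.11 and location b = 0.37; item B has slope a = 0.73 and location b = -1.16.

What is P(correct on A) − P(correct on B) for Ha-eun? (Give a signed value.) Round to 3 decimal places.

-0.066

P(θ) = 1 / (1 + exp(−a(θ − b)))
P_A = 0.8302
P_B = 0.8967
P_A − P_B = -0.0664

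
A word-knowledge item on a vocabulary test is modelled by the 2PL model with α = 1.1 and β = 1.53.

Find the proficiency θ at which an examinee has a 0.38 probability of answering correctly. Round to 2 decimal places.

P(θ) = 1 / (1 + exp(−α(θ − β)))
logit = ln(0.3800/0.6200) = -0.4895
θ = β + logit/(α) = 1.53 + (-0.4895)/1.1000 = 1.0850

1.08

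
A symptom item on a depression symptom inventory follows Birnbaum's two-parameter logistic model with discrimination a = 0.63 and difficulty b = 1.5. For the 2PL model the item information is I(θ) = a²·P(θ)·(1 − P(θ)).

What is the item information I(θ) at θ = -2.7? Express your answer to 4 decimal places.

P = 1/(1+e^{2.6460}) = 0.0662
P(1−P) = 0.0662 × 0.9338 = 0.0618
I = a² × P(1−P) = 0.63² × 0.0618 = 0.02455

0.0245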